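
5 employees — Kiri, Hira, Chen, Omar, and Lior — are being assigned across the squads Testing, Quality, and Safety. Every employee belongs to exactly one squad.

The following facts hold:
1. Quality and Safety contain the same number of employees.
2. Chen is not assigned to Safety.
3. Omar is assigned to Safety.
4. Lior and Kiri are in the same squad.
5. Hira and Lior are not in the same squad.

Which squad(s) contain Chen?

Chen: Testing

From (2): Chen ∉ Safety.
From (3): Omar ∈ Safety.
Suppose Chen ∉ Testing: no assignment then satisfies all the clues, so Chen ∈ Testing.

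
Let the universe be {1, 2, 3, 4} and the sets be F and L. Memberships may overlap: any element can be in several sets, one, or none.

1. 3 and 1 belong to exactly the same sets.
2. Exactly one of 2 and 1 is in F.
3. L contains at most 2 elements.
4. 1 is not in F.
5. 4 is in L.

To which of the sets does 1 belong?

1: none

From (4): 1 ∉ F.
From (5): 4 ∈ L.
(1): 3 matches 1: 3 ∉ F.
(2) (exactly one): 2 ∈ F.
Suppose 1 ∈ L: no assignment then satisfies all the clues, so 1 ∉ L.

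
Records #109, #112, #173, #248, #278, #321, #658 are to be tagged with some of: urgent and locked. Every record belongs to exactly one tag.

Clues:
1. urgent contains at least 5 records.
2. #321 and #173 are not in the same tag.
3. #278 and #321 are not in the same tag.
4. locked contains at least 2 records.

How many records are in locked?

2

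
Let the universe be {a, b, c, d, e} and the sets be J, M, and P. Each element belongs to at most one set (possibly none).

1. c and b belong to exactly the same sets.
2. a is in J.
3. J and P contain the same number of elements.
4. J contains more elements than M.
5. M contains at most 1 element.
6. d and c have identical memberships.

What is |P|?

1

From (2): a ∈ J.
Suppose b ∈ J: no assignment then satisfies all the clues, so b ∉ J.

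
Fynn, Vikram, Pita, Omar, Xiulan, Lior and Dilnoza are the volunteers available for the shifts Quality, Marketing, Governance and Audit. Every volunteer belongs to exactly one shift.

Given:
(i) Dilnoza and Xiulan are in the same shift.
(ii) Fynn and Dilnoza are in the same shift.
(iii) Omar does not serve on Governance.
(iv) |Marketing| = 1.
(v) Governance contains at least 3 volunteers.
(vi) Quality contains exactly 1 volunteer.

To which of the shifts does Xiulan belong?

Xiulan: Governance

From (iii): Omar ∉ Governance.
Suppose Xiulan ∈ Quality: no assignment then satisfies all the clues, so Xiulan ∉ Quality.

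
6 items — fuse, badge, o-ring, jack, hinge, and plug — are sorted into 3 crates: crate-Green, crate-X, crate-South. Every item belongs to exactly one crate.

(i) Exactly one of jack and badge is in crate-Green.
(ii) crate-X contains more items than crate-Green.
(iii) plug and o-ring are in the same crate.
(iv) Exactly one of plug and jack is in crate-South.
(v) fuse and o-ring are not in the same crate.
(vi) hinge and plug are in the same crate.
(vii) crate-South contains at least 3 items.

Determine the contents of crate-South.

crate-South = {hinge, o-ring, plug}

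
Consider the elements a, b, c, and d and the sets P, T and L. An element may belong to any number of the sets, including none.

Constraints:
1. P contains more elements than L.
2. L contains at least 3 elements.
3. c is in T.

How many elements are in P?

4

From (3): c ∈ T.
Suppose a ∉ P: no assignment then satisfies all the clues, so a ∈ P.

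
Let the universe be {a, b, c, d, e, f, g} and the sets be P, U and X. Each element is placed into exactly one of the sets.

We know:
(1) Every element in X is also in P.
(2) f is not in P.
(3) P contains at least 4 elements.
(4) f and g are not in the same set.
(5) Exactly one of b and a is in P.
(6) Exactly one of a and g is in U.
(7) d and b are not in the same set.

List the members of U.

U = {a, d, f}

From (2): f ∉ P.
(1) contrapositive: f ∉ X.
Only one set left: f ∈ U.
(4): g ∉ U.
(6) (exactly one): a ∈ U.
(5) (exactly one): b ∈ P.
(7): d ∉ P.
(1) contrapositive: d ∉ X.
(3): only 4 candidates remain for P, so all are in.
Only one set left: d ∈ U.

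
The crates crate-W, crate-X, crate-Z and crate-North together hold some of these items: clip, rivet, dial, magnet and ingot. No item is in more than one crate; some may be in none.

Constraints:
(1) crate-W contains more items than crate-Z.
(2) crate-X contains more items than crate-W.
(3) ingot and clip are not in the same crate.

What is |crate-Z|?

0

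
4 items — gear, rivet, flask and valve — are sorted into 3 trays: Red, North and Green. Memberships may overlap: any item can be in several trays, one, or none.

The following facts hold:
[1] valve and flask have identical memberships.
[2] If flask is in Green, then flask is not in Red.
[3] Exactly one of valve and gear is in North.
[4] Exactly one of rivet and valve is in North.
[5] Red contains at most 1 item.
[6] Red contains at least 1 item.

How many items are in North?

2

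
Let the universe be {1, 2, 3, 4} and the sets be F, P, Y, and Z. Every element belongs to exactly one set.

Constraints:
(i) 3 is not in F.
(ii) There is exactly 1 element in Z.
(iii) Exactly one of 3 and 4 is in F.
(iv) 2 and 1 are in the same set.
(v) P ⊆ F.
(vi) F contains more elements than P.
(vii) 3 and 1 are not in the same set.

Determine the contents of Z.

Z = {3}

From (i): 3 ∉ F.
(iii) (exactly one): 4 ∈ F.
(v) contrapositive: 3 ∉ P.
Suppose 1 ∈ Z: no assignment then satisfies all the clues, so 1 ∉ Z.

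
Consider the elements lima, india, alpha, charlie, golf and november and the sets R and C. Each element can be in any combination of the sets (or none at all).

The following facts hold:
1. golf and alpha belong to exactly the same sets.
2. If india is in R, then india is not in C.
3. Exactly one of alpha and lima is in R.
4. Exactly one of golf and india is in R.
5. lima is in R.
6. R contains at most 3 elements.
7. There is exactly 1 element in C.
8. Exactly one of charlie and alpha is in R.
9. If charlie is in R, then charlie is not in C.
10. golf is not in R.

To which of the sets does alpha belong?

alpha: none

From (5): lima ∈ R.
From (10): golf ∉ R.
(1): alpha matches golf: alpha ∉ R.
(4) (exactly one): india ∈ R.
(8) (exactly one): charlie ∈ R.
(9): charlie ∉ C.
(2): india ∉ C.
(6): R already has 3, so the rest are out.
Suppose alpha ∈ C: no assignment then satisfies all the clues, so alpha ∉ C.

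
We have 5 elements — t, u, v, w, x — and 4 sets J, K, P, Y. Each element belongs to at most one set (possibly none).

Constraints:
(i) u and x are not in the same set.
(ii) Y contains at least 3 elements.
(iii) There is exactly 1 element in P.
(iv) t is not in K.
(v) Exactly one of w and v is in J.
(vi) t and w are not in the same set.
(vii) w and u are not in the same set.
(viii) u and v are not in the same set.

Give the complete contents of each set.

J = {w}; K = {}; P = {u}; Y = {t, v, x}

From (iv): t ∉ K.
Suppose t ∈ J: no assignment then satisfies all the clues, so t ∉ J.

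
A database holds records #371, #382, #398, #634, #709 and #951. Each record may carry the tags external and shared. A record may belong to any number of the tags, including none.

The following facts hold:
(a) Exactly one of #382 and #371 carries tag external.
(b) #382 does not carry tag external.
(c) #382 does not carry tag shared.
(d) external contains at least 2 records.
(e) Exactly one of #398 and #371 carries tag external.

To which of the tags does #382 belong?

#382: none

From (b): #382 ∉ external.
From (c): #382 ∉ shared.
(a) (exactly one): #371 ∈ external.
(e) (exactly one): #398 ∉ external.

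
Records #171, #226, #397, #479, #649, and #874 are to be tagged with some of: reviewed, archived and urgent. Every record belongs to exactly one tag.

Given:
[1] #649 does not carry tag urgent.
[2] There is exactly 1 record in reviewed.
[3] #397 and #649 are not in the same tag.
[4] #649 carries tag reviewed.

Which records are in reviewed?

reviewed = {#649}

From (1): #649 ∉ urgent.
From (4): #649 ∈ reviewed.
(2): reviewed already has 1, so the rest are out.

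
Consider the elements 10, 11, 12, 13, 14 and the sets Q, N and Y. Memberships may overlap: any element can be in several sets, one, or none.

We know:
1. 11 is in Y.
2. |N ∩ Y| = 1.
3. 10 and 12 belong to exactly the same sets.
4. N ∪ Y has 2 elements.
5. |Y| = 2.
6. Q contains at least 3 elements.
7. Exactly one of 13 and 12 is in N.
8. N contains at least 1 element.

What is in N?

N = {13}

From (1): 11 ∈ Y.
Suppose 10 ∈ N: no assignment then satisfies all the clues, so 10 ∉ N.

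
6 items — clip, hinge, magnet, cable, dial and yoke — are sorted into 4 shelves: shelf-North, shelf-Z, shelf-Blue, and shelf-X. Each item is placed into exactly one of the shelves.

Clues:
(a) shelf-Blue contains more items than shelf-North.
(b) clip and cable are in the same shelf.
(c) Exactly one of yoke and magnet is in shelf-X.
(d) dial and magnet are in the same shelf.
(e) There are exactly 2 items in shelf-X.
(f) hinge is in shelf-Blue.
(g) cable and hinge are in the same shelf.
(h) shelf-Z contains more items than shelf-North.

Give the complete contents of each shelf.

From (f): hinge ∈ shelf-Blue.
(g): cable matches hinge: cable ∉ shelf-North.
(g): cable matches hinge: cable ∉ shelf-Z.
(g): cable matches hinge: cable ∈ shelf-Blue.
(b): clip matches cable: clip ∉ shelf-North.
(b): clip matches cable: clip ∉ shelf-Z.
(b): clip matches cable: clip ∈ shelf-Blue.
Suppose magnet ∈ shelf-North: no assignment then satisfies all the clues, so magnet ∉ shelf-North.

shelf-North = {}; shelf-Z = {yoke}; shelf-Blue = {cable, clip, hinge}; shelf-X = {dial, magnet}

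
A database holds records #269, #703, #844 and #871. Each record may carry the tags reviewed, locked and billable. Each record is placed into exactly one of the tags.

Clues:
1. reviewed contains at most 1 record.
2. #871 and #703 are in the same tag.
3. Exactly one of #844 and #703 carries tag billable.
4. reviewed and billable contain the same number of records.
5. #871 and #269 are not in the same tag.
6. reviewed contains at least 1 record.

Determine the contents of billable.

billable = {#844}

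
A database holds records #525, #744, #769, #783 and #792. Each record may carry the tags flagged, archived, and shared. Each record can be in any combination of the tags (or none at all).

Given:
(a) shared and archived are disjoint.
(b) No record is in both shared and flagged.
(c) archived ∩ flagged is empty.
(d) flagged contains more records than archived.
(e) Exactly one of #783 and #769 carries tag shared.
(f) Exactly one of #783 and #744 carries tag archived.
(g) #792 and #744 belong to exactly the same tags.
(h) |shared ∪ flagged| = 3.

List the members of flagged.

flagged = {#744, #792}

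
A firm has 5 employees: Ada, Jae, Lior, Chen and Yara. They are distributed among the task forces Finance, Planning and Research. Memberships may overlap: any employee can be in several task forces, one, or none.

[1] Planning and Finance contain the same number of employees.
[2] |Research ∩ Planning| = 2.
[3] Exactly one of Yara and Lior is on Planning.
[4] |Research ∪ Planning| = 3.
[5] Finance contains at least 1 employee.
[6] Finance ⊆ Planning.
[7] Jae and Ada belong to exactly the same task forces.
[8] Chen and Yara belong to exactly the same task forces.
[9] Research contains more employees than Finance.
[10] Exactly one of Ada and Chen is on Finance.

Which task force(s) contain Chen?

Chen: Finance, Planning, Research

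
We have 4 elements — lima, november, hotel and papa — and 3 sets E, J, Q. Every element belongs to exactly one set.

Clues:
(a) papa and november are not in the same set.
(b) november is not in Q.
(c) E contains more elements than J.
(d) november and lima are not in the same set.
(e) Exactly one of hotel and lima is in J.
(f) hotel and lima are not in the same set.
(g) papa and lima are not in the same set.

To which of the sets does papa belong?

papa: Q

From (b): november ∉ Q.
Suppose papa ∈ E: no assignment then satisfies all the clues, so papa ∉ E.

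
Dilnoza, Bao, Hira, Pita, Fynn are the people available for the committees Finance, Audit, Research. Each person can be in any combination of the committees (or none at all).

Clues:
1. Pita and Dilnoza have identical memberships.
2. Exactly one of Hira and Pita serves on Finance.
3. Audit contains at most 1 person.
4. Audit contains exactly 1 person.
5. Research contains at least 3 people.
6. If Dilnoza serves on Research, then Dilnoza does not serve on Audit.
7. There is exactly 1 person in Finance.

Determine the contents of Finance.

Finance = {Hira}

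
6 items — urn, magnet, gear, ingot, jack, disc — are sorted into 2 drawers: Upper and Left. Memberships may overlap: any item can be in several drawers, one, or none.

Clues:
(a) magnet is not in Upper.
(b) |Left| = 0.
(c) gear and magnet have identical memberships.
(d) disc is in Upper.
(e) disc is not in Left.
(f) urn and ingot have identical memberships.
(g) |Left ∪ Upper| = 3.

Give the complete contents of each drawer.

Upper = {disc, ingot, urn}; Left = {}

From (a): magnet ∉ Upper.
From (d): disc ∈ Upper.
From (e): disc ∉ Left.
(b): Left already has 0, so the rest are out.
(c): gear matches magnet: gear ∉ Upper.
Suppose urn ∉ Upper: no assignment then satisfies all the clues, so urn ∈ Upper.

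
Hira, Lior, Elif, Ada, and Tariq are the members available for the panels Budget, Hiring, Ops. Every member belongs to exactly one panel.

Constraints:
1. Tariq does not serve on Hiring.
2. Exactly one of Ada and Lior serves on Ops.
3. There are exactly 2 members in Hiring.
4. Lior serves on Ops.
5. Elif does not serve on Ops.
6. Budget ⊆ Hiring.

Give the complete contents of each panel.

Budget = {}; Hiring = {Ada, Elif}; Ops = {Hira, Lior, Tariq}

From (1): Tariq ∉ Hiring.
From (4): Lior ∈ Ops.
From (5): Elif ∉ Ops.
(2) (exactly one): Ada ∉ Ops.
(6) contrapositive: Tariq ∉ Budget.
Only one panel left: Tariq ∈ Ops.
Suppose Hira ∈ Budget: no assignment then satisfies all the clues, so Hira ∉ Budget.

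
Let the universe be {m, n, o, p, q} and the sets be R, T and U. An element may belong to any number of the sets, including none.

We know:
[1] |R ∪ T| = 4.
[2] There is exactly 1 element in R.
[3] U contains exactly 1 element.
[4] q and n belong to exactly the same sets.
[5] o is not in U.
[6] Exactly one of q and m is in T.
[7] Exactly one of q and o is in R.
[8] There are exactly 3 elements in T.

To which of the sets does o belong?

From (5): o ∉ U.
Suppose o ∉ R: no assignment then satisfies all the clues, so o ∈ R.

o: R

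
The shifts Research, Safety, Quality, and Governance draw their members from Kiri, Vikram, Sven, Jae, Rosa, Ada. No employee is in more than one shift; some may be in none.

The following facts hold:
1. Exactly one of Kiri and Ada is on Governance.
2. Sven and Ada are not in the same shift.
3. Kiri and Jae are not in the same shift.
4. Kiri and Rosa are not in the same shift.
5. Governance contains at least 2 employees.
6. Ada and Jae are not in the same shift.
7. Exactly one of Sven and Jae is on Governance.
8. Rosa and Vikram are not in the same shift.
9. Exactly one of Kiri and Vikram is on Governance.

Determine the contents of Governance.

Governance = {Kiri, Sven}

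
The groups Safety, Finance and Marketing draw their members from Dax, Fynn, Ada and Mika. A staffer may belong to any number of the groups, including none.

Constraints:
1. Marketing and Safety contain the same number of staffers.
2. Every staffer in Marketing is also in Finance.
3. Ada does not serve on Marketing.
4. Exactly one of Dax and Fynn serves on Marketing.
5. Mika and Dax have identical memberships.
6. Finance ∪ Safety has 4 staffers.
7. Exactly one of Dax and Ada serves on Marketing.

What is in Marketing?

From (3): Ada ∉ Marketing.
(7) (exactly one): Dax ∈ Marketing.
(2) with Dax ∈ Marketing: Dax ∈ Finance.
(4) (exactly one): Fynn ∉ Marketing.
(5): Mika matches Dax: Mika ∈ Finance.
(5): Mika matches Dax: Mika ∈ Marketing.

Marketing = {Dax, Mika}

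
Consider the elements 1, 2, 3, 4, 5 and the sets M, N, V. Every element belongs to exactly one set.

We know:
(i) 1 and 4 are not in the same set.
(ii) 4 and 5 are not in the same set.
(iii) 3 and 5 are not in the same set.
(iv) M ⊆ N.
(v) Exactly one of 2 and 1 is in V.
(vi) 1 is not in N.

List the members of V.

V = {1, 5}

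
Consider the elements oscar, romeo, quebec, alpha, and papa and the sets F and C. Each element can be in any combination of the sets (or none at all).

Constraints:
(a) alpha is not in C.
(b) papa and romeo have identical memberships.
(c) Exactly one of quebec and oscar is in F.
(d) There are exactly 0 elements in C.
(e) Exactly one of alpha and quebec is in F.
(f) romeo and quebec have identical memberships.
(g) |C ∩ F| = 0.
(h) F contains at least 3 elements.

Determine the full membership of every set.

F = {papa, quebec, romeo}; C = {}

From (a): alpha ∉ C.
(d): C already has 0, so the rest are out.
Suppose oscar ∈ F: no assignment then satisfies all the clues, so oscar ∉ F.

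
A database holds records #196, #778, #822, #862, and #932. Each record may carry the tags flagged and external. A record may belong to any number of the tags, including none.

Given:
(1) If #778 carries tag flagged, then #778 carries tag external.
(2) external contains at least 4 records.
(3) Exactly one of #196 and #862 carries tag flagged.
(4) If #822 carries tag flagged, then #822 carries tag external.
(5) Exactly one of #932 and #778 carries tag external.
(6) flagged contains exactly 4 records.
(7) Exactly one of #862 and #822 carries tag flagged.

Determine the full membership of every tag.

flagged = {#196, #778, #822, #932}; external = {#196, #778, #822, #862}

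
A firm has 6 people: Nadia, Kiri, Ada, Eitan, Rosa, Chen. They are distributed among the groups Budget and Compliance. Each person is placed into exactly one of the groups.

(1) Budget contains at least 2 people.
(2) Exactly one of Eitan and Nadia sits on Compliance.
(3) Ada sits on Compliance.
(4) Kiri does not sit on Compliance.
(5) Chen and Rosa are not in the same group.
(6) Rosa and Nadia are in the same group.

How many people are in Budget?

3

From (3): Ada ∈ Compliance.
From (4): Kiri ∉ Compliance.
Only one group left: Kiri ∈ Budget.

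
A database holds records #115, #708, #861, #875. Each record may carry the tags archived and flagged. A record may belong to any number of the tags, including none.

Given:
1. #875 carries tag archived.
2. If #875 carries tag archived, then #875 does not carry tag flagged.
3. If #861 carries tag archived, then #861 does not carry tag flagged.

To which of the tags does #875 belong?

From (1): #875 ∈ archived.
(2): #875 ∉ flagged.

#875: archived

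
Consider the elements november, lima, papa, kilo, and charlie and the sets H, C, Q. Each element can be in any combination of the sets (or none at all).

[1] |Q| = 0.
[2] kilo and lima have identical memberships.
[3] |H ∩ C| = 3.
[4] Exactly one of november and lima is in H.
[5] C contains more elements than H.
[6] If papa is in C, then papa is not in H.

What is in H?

H = {charlie, kilo, lima}

(1): Q already has 0, so the rest are out.
Suppose november ∈ H: no assignment then satisfies all the clues, so november ∉ H.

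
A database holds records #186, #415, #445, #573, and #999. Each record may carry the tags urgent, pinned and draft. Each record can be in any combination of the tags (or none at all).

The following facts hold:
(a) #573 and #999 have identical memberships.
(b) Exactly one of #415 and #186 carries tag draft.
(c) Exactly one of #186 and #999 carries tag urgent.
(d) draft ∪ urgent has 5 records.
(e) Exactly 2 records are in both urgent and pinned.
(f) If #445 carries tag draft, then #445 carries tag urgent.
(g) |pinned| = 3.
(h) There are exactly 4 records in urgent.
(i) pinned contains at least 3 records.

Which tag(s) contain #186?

#186: draft, pinned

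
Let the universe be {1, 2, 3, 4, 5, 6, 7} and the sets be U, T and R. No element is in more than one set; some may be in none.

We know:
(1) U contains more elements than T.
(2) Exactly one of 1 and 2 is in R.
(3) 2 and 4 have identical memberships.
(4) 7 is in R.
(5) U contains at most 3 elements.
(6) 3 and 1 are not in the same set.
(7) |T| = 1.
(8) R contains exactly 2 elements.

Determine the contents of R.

R = {1, 7}

From (4): 7 ∈ R.
Suppose 1 ∉ R: no assignment then satisfies all the clues, so 1 ∈ R.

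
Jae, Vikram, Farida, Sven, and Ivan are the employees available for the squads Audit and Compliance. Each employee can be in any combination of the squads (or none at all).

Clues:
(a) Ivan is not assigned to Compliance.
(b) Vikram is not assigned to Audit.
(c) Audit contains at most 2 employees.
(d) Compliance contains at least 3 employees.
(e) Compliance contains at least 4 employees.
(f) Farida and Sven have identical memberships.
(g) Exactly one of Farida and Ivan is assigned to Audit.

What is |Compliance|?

From (a): Ivan ∉ Compliance.
From (b): Vikram ∉ Audit.
(e): only 4 candidates remain for Compliance, so all are in.

4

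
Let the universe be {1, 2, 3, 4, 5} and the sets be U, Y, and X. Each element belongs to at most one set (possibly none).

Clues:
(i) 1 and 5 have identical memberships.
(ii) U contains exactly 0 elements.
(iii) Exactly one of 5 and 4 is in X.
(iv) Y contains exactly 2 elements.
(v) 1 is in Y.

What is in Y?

Y = {1, 5}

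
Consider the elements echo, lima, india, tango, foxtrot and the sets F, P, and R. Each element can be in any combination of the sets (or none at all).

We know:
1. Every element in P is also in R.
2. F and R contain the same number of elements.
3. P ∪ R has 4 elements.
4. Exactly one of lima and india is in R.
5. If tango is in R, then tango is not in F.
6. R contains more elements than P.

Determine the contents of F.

F = {echo, foxtrot, india, lima}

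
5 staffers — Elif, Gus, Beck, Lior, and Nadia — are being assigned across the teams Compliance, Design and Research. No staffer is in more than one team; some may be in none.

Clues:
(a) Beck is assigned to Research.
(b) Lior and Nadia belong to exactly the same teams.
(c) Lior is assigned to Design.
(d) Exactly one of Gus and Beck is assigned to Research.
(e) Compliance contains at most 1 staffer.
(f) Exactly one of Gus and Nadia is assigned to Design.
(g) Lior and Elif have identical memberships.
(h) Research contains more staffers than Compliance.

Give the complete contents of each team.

Compliance = {}; Design = {Elif, Lior, Nadia}; Research = {Beck}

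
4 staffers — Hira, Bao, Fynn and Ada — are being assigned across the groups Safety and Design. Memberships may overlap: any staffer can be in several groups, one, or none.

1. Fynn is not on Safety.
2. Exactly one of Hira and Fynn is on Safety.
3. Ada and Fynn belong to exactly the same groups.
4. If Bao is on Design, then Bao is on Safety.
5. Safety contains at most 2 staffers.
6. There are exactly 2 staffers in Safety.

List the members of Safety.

Safety = {Bao, Hira}

From (1): Fynn ∉ Safety.
(2) (exactly one): Hira ∈ Safety.
(3): Ada matches Fynn: Ada ∉ Safety.
(6): only 2 candidates remain for Safety, so all are in.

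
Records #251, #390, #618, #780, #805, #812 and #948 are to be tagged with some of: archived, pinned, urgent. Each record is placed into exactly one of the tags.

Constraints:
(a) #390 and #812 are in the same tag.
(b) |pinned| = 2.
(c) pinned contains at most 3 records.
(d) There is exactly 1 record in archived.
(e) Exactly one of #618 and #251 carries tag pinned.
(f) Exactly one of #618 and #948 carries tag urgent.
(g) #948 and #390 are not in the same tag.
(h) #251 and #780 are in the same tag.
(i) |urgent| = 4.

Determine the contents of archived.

archived = {#948}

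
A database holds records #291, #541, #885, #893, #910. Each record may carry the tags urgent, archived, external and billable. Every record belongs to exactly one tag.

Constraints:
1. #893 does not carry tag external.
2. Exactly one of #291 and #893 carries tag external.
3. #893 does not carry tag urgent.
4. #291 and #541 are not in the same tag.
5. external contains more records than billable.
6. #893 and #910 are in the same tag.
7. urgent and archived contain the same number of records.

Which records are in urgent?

From (1): #893 ∉ external.
From (3): #893 ∉ urgent.
(2) (exactly one): #291 ∈ external.
(4): #541 ∉ external.
(6): #910 matches #893: #910 ∉ urgent.
(6): #910 matches #893: #910 ∉ external.
Suppose #541 ∉ urgent: no assignment then satisfies all the clues, so #541 ∈ urgent.

urgent = {#541, #885}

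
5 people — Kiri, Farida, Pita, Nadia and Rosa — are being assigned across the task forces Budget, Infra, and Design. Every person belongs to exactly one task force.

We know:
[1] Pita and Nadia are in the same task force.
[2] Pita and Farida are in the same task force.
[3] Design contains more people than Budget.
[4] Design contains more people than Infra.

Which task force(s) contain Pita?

Pita: Design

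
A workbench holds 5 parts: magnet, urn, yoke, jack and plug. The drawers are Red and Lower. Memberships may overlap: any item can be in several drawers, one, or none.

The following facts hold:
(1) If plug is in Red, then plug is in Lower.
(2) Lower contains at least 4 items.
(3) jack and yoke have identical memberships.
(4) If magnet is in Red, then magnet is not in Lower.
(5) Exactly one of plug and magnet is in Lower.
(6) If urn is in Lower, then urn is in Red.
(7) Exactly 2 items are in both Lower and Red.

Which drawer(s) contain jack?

jack: Lower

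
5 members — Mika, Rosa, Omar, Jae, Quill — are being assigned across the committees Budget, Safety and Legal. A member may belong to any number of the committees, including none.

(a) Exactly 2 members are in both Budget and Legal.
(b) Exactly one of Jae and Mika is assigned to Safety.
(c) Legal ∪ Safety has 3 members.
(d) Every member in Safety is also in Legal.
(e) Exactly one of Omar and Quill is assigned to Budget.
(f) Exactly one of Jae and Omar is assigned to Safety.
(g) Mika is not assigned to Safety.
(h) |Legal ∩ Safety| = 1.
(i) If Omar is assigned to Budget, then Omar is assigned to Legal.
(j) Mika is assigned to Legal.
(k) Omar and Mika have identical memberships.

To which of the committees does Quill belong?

Quill: none

From (g): Mika ∉ Safety.
From (j): Mika ∈ Legal.
(b) (exactly one): Jae ∈ Safety.
(d) with Jae ∈ Safety: Jae ∈ Legal.
(f) (exactly one): Omar ∉ Safety.
(k): Omar matches Mika: Omar ∈ Legal.
Suppose Quill ∈ Budget: no assignment then satisfies all the clues, so Quill ∉ Budget.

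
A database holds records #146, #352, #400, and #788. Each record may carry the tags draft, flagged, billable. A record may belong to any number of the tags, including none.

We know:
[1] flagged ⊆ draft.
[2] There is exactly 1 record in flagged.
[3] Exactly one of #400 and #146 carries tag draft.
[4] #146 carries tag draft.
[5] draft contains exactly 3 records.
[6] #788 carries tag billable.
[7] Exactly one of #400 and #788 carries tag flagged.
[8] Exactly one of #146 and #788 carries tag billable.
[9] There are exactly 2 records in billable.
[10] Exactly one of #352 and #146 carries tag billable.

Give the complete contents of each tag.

draft = {#146, #352, #788}; flagged = {#788}; billable = {#352, #788}

From (4): #146 ∈ draft.
From (6): #788 ∈ billable.
(3) (exactly one): #400 ∉ draft.
(5): only 3 candidates remain for draft, so all are in.
(8) (exactly one): #146 ∉ billable.
(10) (exactly one): #352 ∈ billable.
(1) contrapositive: #400 ∉ flagged.
(7) (exactly one): #788 ∈ flagged.
(9): billable already has 2, so the rest are out.
(2): flagged already has 1, so the rest are out.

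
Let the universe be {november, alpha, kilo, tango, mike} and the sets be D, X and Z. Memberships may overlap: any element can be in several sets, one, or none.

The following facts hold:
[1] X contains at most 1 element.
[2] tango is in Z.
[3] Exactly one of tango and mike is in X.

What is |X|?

1

From (2): tango ∈ Z.
Suppose november ∈ X: no assignment then satisfies all the clues, so november ∉ X.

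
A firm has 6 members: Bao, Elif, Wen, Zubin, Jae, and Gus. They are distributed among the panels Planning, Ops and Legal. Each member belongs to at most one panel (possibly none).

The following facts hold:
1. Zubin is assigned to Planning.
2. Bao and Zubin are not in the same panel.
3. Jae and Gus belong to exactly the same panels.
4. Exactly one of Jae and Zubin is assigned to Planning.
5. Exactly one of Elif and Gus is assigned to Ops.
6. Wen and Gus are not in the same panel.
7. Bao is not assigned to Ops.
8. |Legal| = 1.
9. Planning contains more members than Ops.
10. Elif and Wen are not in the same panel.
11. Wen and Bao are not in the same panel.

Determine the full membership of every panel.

Planning = {Wen, Zubin}; Ops = {Elif}; Legal = {Bao}

From (1): Zubin ∈ Planning.
From (7): Bao ∉ Ops.
(2): Bao ∉ Planning.
(4) (exactly one): Jae ∉ Planning.
(3): Gus matches Jae: Gus ∉ Planning.
Suppose Bao ∉ Legal: no assignment then satisfies all the clues, so Bao ∈ Legal.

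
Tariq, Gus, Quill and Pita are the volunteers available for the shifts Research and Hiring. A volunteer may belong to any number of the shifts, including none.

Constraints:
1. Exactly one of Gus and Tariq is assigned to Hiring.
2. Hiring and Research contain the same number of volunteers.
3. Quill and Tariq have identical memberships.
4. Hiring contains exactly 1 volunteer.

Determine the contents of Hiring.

Hiring = {Gus}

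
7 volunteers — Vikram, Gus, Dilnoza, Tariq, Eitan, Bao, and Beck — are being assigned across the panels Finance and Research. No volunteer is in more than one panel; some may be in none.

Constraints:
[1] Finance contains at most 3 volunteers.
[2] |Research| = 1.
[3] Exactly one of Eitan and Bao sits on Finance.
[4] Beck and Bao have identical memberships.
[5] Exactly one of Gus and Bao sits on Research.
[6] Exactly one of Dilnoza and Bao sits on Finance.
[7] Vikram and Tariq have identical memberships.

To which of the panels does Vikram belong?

Vikram: none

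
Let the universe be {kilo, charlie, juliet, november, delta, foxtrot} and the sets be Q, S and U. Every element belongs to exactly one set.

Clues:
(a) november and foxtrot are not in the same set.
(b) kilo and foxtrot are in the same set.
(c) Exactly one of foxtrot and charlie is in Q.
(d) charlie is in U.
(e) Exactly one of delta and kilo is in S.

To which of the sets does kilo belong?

kilo: Q

From (d): charlie ∈ U.
(c) (exactly one): foxtrot ∈ Q.
(a): november ∉ Q.
(b): kilo matches foxtrot: kilo ∈ Q.
(e) (exactly one): delta ∈ S.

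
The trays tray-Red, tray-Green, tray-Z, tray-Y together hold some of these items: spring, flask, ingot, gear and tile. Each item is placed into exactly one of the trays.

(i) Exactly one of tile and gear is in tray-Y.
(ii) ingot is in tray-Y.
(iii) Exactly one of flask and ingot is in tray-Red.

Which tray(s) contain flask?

flask: tray-Red

From (ii): ingot ∈ tray-Y.
(iii) (exactly one): flask ∈ tray-Red.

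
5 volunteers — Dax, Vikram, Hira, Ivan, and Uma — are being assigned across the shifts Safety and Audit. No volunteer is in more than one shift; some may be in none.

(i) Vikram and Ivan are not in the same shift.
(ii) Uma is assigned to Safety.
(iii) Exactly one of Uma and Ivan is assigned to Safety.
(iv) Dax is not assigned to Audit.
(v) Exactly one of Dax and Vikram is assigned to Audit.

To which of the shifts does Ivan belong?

From (ii): Uma ∈ Safety.
From (iv): Dax ∉ Audit.
(iii) (exactly one): Ivan ∉ Safety.
(v) (exactly one): Vikram ∈ Audit.
(i): Ivan ∉ Audit.

Ivan: none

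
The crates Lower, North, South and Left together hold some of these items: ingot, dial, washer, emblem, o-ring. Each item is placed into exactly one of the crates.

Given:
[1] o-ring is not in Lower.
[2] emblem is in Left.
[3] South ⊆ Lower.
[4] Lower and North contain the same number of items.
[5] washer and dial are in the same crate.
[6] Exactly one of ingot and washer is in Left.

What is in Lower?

Lower = {ingot}

From (1): o-ring ∉ Lower.
From (2): emblem ∈ Left.
(3) contrapositive: o-ring ∉ South.
Suppose ingot ∉ Lower: no assignment then satisfies all the clues, so ingot ∈ Lower.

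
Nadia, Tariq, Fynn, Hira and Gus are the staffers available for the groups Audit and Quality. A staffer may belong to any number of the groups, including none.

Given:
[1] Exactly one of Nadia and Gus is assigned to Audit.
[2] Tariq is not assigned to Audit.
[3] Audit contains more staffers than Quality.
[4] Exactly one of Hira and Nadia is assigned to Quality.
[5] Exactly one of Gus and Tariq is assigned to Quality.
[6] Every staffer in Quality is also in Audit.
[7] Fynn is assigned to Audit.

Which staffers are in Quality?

From (2): Tariq ∉ Audit.
From (7): Fynn ∈ Audit.
(6) contrapositive: Tariq ∉ Quality.
(5) (exactly one): Gus ∈ Quality.
(6) with Gus ∈ Quality: Gus ∈ Audit.
(1) (exactly one): Nadia ∉ Audit.
(6) contrapositive: Nadia ∉ Quality.
(4) (exactly one): Hira ∈ Quality.
(6) with Hira ∈ Quality: Hira ∈ Audit.
Suppose Fynn ∈ Quality: no assignment then satisfies all the clues, so Fynn ∉ Quality.

Quality = {Gus, Hira}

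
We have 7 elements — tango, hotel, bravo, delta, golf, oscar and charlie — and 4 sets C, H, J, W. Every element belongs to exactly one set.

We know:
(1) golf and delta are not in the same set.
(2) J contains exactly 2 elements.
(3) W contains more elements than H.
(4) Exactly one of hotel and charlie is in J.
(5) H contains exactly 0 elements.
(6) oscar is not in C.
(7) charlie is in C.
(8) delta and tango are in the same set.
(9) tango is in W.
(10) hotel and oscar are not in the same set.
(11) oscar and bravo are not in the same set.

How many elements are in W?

3

From (6): oscar ∉ C.
From (7): charlie ∈ C.
From (9): tango ∈ W.
(4) (exactly one): hotel ∈ J.
(5): H already has 0, so the rest are out.
(8): delta matches tango: delta ∉ C.
(8): delta matches tango: delta ∉ J.
(8): delta matches tango: delta ∈ W.
(10): oscar ∉ J.
Only one set left: oscar ∈ W.
(1): golf ∉ W.
(11): bravo ∉ W.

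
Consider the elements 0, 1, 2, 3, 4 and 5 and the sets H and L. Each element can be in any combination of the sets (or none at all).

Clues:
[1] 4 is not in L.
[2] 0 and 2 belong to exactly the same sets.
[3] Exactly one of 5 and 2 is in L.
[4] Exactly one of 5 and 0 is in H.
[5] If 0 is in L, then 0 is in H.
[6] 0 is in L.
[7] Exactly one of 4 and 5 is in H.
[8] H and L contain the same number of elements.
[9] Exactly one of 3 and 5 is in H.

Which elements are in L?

L = {0, 1, 2, 3}

From (1): 4 ∉ L.
From (6): 0 ∈ L.
(2): 2 matches 0: 2 ∈ L.
(3) (exactly one): 5 ∉ L.
(5): 0 ∈ H.
(2): 2 matches 0: 2 ∈ H.
(4) (exactly one): 5 ∉ H.
(7) (exactly one): 4 ∈ H.
(9) (exactly one): 3 ∈ H.
Suppose 1 ∉ L: no assignment then satisfies all the clues, so 1 ∈ L.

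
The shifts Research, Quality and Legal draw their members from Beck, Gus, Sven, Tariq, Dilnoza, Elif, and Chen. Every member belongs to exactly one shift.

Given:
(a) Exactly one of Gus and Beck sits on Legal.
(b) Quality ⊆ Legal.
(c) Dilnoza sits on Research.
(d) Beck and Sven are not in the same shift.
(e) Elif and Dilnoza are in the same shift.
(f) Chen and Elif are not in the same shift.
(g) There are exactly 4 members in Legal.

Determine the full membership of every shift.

Research = {Beck, Dilnoza, Elif}; Quality = {}; Legal = {Chen, Gus, Sven, Tariq}

From (c): Dilnoza ∈ Research.
(e): Elif matches Dilnoza: Elif ∈ Research.
(f): Chen ∉ Research.
Suppose Beck ∉ Research: no assignment then satisfies all the clues, so Beck ∈ Research.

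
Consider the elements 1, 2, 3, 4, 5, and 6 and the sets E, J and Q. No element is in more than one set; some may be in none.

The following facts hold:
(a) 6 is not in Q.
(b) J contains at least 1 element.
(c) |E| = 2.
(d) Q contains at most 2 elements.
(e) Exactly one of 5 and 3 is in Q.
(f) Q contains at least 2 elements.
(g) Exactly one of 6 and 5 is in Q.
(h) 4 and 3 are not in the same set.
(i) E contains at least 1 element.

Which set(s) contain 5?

5: Q

From (a): 6 ∉ Q.
(g) (exactly one): 5 ∈ Q.
(e) (exactly one): 3 ∉ Q.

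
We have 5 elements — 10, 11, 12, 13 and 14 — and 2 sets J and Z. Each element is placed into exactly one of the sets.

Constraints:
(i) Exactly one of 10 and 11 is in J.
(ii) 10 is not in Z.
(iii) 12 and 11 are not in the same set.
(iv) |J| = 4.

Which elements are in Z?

From (ii): 10 ∉ Z.
Only one set left: 10 ∈ J.
(i) (exactly one): 11 ∉ J.
(iv): only 4 candidates remain for J, so all are in.
Only one set left: 11 ∈ Z.

Z = {11}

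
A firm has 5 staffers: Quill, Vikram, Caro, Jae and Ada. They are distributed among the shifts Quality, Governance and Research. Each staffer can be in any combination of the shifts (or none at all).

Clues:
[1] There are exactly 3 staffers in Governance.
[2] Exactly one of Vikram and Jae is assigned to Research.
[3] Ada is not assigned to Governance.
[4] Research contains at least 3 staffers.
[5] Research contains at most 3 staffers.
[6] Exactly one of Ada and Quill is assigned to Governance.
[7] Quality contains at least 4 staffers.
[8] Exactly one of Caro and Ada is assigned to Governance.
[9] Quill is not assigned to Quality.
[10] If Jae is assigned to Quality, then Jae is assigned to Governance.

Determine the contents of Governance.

Governance = {Caro, Jae, Quill}

From (3): Ada ∉ Governance.
From (9): Quill ∉ Quality.
(6) (exactly one): Quill ∈ Governance.
(7): only 4 candidates remain for Quality, so all are in.
(8) (exactly one): Caro ∈ Governance.
(10): Jae ∈ Governance.
(1): Governance already has 3, so the rest are out.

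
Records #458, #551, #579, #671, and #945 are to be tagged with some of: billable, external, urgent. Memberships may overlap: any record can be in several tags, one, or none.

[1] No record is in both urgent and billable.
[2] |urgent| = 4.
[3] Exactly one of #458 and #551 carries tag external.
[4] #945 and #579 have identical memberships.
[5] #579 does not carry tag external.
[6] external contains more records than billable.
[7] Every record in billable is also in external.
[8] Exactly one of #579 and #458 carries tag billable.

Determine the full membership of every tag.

billable = {#458}; external = {#458, #671}; urgent = {#551, #579, #671, #945}

From (5): #579 ∉ external.
(4): #945 matches #579: #945 ∉ external.
(7) contrapositive: #579 ∉ billable.
(7) contrapositive: #945 ∉ billable.
(8) (exactly one): #458 ∈ billable.
(1) (disjoint): #458 ∉ urgent.
(2): only 4 candidates remain for urgent, so all are in.
(7) with #458 ∈ billable: #458 ∈ external.
(1) (disjoint): #551 ∉ billable.
(1) (disjoint): #671 ∉ billable.
(3) (exactly one): #551 ∉ external.
Suppose #671 ∉ external: no assignment then satisfies all the clues, so #671 ∈ external.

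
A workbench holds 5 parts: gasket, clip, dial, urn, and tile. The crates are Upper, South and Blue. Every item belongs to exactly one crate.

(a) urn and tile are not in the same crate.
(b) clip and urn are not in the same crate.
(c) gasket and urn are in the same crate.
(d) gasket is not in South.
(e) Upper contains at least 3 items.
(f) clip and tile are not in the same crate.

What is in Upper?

Upper = {dial, gasket, urn}

From (d): gasket ∉ South.
(c): urn matches gasket: urn ∉ South.
Suppose gasket ∉ Upper: no assignment then satisfies all the clues, so gasket ∈ Upper.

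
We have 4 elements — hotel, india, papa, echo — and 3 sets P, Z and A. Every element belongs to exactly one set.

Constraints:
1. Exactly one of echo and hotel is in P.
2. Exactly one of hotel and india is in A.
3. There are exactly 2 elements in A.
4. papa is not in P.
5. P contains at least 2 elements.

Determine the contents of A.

A = {hotel, papa}

From (4): papa ∉ P.
Suppose hotel ∉ A: no assignment then satisfies all the clues, so hotel ∈ A.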